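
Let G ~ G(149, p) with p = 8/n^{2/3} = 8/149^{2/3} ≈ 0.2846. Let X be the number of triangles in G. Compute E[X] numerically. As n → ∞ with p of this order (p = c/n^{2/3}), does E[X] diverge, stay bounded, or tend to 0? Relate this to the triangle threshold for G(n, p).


Number of potential triangles: C(149, 3) = 540274.
Each occurs with probability p³ ≈ (0.2846)³ ≈ 2.306202e-02.
By linearity: E[X] = C(149, 3)·p³ ≈ 540274 · 2.306202e-02 ≈ 12459.8121.
Since α = 2/3 < 1, p = c/n^{2/3} ≫ 1/n is above the triangle threshold p ~ 1/n. Asymptotically E[X] ~ (c³/6)·n^{3(1−α)} = (8³/6)·n^{1} → ∞; triangles are abundant w.h.p.

E[X] ≈ 12459.8121; in regime p = Θ(1/n^{2/3}) E[X] diverges (above the triangle threshold p ~ 1/n).


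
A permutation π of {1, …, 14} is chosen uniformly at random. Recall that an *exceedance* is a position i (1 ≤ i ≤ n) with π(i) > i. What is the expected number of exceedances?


Write X = Σ_{i=1}^{14} X_i, where X_i = 1_{π(i) > i}.
For each fixed i, π(i) is uniform over {1, …, 14} (marginal of a uniform permutation), so P[π(i) > i] = (n − i)/n. Summing: Σ_{i=1}^{14} (n − i)/n = (0 + 1 + … + 13)/14 = 14(14 − 1)/(2·14) = (14 − 1)/2.
Hence E[X] = Σ_{i=1}^{14} (14 − i)/14 = 13/2 ≈ 6.500.

E[X] = 13/2 = 6.500.


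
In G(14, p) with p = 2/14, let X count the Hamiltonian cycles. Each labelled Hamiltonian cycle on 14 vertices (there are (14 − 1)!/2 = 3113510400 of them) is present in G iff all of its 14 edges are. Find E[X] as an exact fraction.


K_14 has (14 − 1)!/2 = 3113510400 labelled Hamiltonian cycles.
For each such Hamiltonian cycle H, let X_H = 1 if all 14 edges of H are present in G. Then P[X_H = 1] = p^{14} = (1/7)^{14} = 1/678223072849.
By linearity: E[X] = Σ_H E[X_H] = 3113510400 · p^{14} = 3113510400 · 1/678223072849 = 444787200/96889010407.
Numerically: E[X] ≈ 0.0045907.

E[X] = 3113510400 · (1/7)^{14} = 444787200/96889010407 ≈ 0.0045907.


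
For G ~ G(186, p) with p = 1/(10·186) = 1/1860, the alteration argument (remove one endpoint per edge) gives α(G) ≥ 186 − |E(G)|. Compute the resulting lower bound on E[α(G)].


E[|E(G)|] = C(186, 2)·p = 17205 · (1/1860) = 37/4.
E[α(G)] ≥ n − E[|E(G)|] = 186 − 37/4 = 707/4.
Numerically: ≈ 176.75000.
(This is only a lower bound; the true E[α(G)] may be larger.)

E[α(G)] ≥ 707/4 ≈ 176.75000.


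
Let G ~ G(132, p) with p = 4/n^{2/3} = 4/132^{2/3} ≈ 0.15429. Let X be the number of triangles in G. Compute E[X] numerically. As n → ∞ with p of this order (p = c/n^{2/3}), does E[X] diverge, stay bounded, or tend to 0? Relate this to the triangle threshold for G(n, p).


Number of potential triangles: C(132, 3) = 374660.
Each occurs with probability p³ ≈ (0.15429)³ ≈ 3.6730946e-03.
By linearity: E[X] = C(132, 3)·p³ ≈ 374660 · 3.6730946e-03 ≈ 1376.16162.
Since α = 2/3 < 1, p = c/n^{2/3} ≫ 1/n is above the triangle threshold p ~ 1/n. Asymptotically E[X] ~ (c³/6)·n^{3(1−α)} = (4³/6)·n^{1} → ∞; triangles are abundant w.h.p.

E[X] ≈ 1376.16162; in regime p = Θ(1/n^{2/3}) E[X] diverges (above the triangle threshold p ~ 1/n).


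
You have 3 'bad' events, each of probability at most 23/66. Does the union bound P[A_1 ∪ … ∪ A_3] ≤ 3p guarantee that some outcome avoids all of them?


Union bound: P[∪_{i=1}^{3} A_i] ≤ Σ_i P[A_i] ≤ 3·p = 3·(23/66) = 23/22.
Numerically: 23/22 ≈ 1.04545.
Is 23/22 < 1? NO.
Since the bound 23/22 is ≥ 1, the union bound is uninformative here; it does NOT by itself certify existence.

3·p = 23/22 ≈ 1.04545; existence NOT certified by the union bound.


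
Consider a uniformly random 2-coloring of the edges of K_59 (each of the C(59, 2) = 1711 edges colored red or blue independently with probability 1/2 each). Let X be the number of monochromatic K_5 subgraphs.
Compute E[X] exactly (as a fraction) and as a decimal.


Let X = Σ_S X_S over the C(59, 5) = 5006386 subsets S of size 5, where X_S = 1 if the K_5 on S is monochromatic.
For a fixed S, the K_5 on S has C(5, 2) = 10 edges. P[all 10 edges red] = (1/2)^10, and likewise for blue, so P[monochromatic] = 2·(1/2)^10 = 2^{1 − 10} = 1/512.
Summing: E[X] = C(59, 5) · 2^{1 − 10} = 5006386 · 1/512 = 2503193/256.
Numerically: E[X] ≈ 9778.0977.

E[X] = C(59,5)·2^(1−C(5,2)) = 2503193/256 ≈ 9778.0977.


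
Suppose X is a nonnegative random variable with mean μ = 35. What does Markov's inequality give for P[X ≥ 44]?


μ = E[X] = 35, a = 44.
Markov: P[X ≥ 44] ≤ μ/a = (35)/44 = 35/44.
Numerically: ≈ 0.795455.
(Since a = 44 > μ = 35.000000, the bound 35/44 is < 1 and informative.)

P[X ≥ 44] ≤ 35/44 ≈ 0.795455.


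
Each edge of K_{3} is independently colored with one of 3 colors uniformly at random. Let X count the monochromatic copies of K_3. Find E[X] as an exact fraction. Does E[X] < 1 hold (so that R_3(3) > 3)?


E[X] = C(3, 3) · 3^{1 − 3} = 1 · 3^{−2} = 1/9.
As a reduced fraction: E[X] = 1/9 ≈ 0.1111111.
Is E[X] < 1? YES.
Since E[X] < 1, there exists a 3-coloring of K_{3} with no monochromatic K_3; hence R_3(3) > 3.

E[X] = 1/9 ≈ 0.1111111; E[X] < 1, so R_3(3) > 3.


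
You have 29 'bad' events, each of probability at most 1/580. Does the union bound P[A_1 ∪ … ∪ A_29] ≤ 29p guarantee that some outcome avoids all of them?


Union bound: P[∪_{i=1}^{29} A_i] ≤ Σ_i P[A_i] ≤ 29·p = 29·(1/580) = 1/20.
Numerically: 1/20 ≈ 0.050.
Is 1/20 < 1? YES.
Since P[∪ A_i] ≤ 1/20 < 1, the complement has P[∩ A_i^c] ≥ 1 − 1/20 = 19/20 > 0, so some outcome avoids every A_i.

29·p = 1/20 ≈ 0.050; existence CERTIFIED by the union bound.


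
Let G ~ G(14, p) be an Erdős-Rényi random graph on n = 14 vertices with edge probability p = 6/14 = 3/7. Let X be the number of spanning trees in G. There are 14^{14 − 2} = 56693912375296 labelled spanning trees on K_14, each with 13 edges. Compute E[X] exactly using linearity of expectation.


K_14 has 14^{14 − 2} = 56693912375296 labelled spanning trees.
For each such spanning tree H, let X_H = 1 if all 13 edges of H are present in G. Then P[X_H = 1] = p^{13} = (3/7)^{13} = 1594323/96889010407.
By linearity: E[X] = Σ_H E[X_H] = 56693912375296 · p^{13} = 56693912375296 · 1594323/96889010407 = 6530347008/7.
Numerically: E[X] ≈ 9.329e+08.

E[X] = 56693912375296 · (3/7)^{13} = 6530347008/7 ≈ 9.329e+08.


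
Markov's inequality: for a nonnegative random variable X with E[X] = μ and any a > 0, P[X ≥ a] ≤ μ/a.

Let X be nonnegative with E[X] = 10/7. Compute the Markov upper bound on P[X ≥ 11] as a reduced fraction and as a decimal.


μ = E[X] = 10/7, a = 11.
Markov: P[X ≥ 11] ≤ μ/a = (10/7)/11 = 10/77.
Numerically: ≈ 0.1299.
(Since a = 11 > μ = 1.4286, the bound 10/77 is < 1 and informative.)

P[X ≥ 11] ≤ 10/77 ≈ 0.1299.


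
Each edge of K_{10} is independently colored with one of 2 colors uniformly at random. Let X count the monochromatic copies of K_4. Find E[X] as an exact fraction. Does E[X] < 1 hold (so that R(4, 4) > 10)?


E[X] = C(10, 4) · 2^{1 − 6} = 210 · 2^{−5} = 210/32.
As a reduced fraction: E[X] = 105/16 ≈ 6.5625.
Is E[X] < 1? NO.
Since E[X] ≥ 1, the first-moment bound is inconclusive at n = 10; it does NOT by itself certify R(4, 4) > 10.

E[X] = 105/16 ≈ 6.5625; E[X] ≥ 1; first-moment method inconclusive here.


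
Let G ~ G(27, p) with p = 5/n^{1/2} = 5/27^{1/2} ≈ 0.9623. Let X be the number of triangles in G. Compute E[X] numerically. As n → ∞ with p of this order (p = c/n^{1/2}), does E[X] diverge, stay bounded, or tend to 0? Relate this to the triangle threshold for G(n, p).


Number of potential triangles: C(27, 3) = 2925.
Each occurs with probability p³ ≈ (0.9623)³ ≈ 8.909726e-01.
By linearity: E[X] = C(27, 3)·p³ ≈ 2925 · 8.909726e-01 ≈ 2606.0950.
Since α = 1/2 < 1, p = c/n^{1/2} ≫ 1/n is above the triangle threshold p ~ 1/n. Asymptotically E[X] ~ (c³/6)·n^{3(1−α)} = (5³/6)·n^{1.5} → ∞; triangles are abundant w.h.p.

E[X] ≈ 2606.0950; in regime p = Θ(1/n^{1/2}) E[X] diverges (above the triangle threshold p ~ 1/n).


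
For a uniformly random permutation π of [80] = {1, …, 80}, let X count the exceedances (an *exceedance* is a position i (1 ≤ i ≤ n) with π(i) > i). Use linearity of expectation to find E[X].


Write X = Σ_{i=1}^{80} X_i, where X_i = 1_{π(i) > i}.
For each fixed i, π(i) is uniform over {1, …, 80} (marginal of a uniform permutation), so P[π(i) > i] = (n − i)/n. Summing: Σ_{i=1}^{80} (n − i)/n = (0 + 1 + … + 79)/80 = 80(80 − 1)/(2·80) = (80 − 1)/2.
Hence E[X] = Σ_{i=1}^{80} (80 − i)/80 = 79/2 ≈ 39.500.

E[X] = 79/2 = 39.500.


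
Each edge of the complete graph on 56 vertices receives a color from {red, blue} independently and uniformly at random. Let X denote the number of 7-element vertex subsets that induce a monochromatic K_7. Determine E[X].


Let X = Σ_S X_S over the C(56, 7) = 231917400 subsets S of size 7, where X_S = 1 if the K_7 on S is monochromatic.
For a fixed S, the K_7 on S has C(7, 2) = 21 edges. P[all 21 edges red] = (1/2)^21, and likewise for blue, so P[monochromatic] = 2·(1/2)^21 = 2^{1 − 21} = 1/1048576.
Summing: E[X] = C(56, 7) · 2^{1 − 21} = 231917400 · 1/1048576 = 28989675/131072.
Numerically: E[X] ≈ 221.1737.

E[X] = C(56,7)·2^(1−C(7,2)) = 28989675/131072 ≈ 221.1737.


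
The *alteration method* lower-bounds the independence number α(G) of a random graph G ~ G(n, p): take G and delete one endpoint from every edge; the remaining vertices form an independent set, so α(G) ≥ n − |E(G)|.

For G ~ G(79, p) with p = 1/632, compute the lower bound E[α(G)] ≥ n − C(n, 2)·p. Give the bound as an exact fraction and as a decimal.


E[|E(G)|] = C(79, 2)·p = 3081 · (1/632) = 39/8.
E[α(G)] ≥ n − E[|E(G)|] = 79 − 39/8 = 593/8.
Numerically: ≈ 74.125.
(This is only a lower bound; the true E[α(G)] may be larger.)

E[α(G)] ≥ 593/8 ≈ 74.125.


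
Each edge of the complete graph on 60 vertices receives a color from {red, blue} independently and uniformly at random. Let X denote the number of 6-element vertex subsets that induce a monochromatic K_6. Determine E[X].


Let X = Σ_S X_S over the C(60, 6) = 50063860 subsets S of size 6, where X_S = 1 if the K_6 on S is monochromatic.
For a fixed S, the K_6 on S has C(6, 2) = 15 edges. P[all 15 edges red] = (1/2)^15, and likewise for blue, so P[monochromatic] = 2·(1/2)^15 = 2^{1 − 15} = 1/16384.
By linearity of expectation: E[X] = C(60, 6) · 2^{1 − 15} = 50063860 · 1/16384 = 12515965/4096.
Numerically: E[X] ≈ 3055.65552.

E[X] = C(60,6)·2^(1−C(6,2)) = 12515965/4096 ≈ 3055.65552.


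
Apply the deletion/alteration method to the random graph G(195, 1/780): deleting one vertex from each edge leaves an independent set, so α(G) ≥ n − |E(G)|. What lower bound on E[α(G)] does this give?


E[|E(G)|] = C(195, 2)·p = 18915 · (1/780) = 97/4.
E[α(G)] ≥ n − E[|E(G)|] = 195 − 97/4 = 683/4.
Numerically: ≈ 170.7500.
(This is only a lower bound; the true E[α(G)] may be larger.)

E[α(G)] ≥ 683/4 ≈ 170.7500.


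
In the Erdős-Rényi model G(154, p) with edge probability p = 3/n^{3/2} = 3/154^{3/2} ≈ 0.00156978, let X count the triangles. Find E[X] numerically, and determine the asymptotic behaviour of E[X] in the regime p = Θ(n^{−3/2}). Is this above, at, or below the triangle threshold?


Number of potential triangles: C(154, 3) = 596904.
Each occurs with probability p³ ≈ (0.00156978)³ ≈ 3.86830332e-09.
By linearity: E[X] = C(154, 3)·p³ ≈ 596904 · 3.86830332e-09 ≈ 0.002309.
Since α = 3/2 > 1, p = c/n^{3/2} = o(1/n) is below the triangle threshold p ~ 1/n. Asymptotically E[X] ~ (c³/6)·n^{3(1−α)} = (3³/6)·n^{-1.5} → 0, so by Markov's inequality G has no triangles w.h.p.

E[X] ≈ 0.002309; in regime p = Θ(1/n^{3/2}) E[X] tends to 0 (below the triangle threshold p ~ 1/n).


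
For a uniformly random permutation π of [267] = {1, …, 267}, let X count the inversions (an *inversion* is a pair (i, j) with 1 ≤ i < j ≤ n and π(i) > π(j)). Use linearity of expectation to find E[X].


Write X = Σ X_I over the C(267, 2) = 35511 pairs i < j, with X_I the indicator of one inversion.
There are 35511 indicators.
For each fixed pair i < j, the values π(i) and π(j) are two distinct elements of {1, …, 267} in uniformly random order; by symmetry P[π(i) > π(j)] = 1/2.
By linearity: E[X] = 35511 · (1/2) = C(267, 2) · (1/2) = 35511/2 = 35511/2 ≈ 17755.500000.

E[X] = 35511/2 = 17755.500000.


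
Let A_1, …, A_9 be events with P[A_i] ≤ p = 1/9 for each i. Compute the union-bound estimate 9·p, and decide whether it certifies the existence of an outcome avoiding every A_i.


Union bound: P[∪_{i=1}^{9} A_i] ≤ Σ_i P[A_i] ≤ 9·p = 9·(1/9) = 1.
Numerically: 1 ≈ 1.000000.
Is 1 < 1? NO.
Since the bound 1 is ≥ 1, the union bound is uninformative here; it does NOT by itself certify existence.

9·p = 1 ≈ 1.000000; existence NOT certified by the union bound.


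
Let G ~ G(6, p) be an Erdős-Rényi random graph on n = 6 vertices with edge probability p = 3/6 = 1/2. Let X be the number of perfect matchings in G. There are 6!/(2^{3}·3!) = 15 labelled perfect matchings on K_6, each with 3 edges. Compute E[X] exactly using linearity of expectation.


K_6 has 6!/(2^{3}·3!) = 15 labelled perfect matchings.
For each such perfect matching H, let X_H = 1 if all 3 edges of H are present in G. Then P[X_H = 1] = p^{3} = (1/2)^{3} = 1/8.
Summing the indicators: E[X] = Σ_H E[X_H] = 15 · p^{3} = 15 · 1/8 = 15/8.
Numerically: E[X] ≈ 1.875.

E[X] = 15 · (1/2)^{3} = 15/8 ≈ 1.875.


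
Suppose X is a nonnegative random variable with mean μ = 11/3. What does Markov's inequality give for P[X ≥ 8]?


μ = E[X] = 11/3, a = 8.
Markov: P[X ≥ 8] ≤ μ/a = (11/3)/8 = 11/24.
Numerically: ≈ 0.45833.
(Since a = 8 > μ = 3.66667, the bound 11/24 is < 1 and informative.)

P[X ≥ 8] ≤ 11/24 ≈ 0.45833.


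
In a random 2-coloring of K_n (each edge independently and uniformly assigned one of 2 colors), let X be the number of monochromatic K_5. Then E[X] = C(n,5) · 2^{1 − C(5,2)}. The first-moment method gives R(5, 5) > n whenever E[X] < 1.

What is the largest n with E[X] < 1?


We need C(n, 5) · 2^{1 − 10} < 1, i.e. C(n, 5) < 2^{10 − 1} = 512.
Check values of n near the boundary:
  n = 5: C(5, 5) = 1; 1 < 512? YES
  n = 6: C(6, 5) = 6; 6 < 512? YES
  n = 7: C(7, 5) = 21; 21 < 512? YES
  n = 8: C(8, 5) = 56; 56 < 512? YES
  n = 9: C(9, 5) = 126; 126 < 512? YES
  n = 10: C(10, 5) = 252; 252 < 512? YES
  n = 11: C(11, 5) = 462; 462 < 512? YES
  n = 12: C(12, 5) = 792; 792 < 512? NO
  n = 13: C(13, 5) = 1287; 1287 < 512? NO
The largest n with C(n, 5) < 512 is n = 11 (where E[X] = 231/256 ≈ 0.9023438). Hence R(5, 5) > 11, i.e. R(5, 5) ≥ 12.

Largest n = 11; hence R(5, 5) > 11.


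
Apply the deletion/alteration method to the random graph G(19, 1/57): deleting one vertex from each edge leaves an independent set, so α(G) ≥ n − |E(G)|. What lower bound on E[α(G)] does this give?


E[|E(G)|] = C(19, 2)·p = 171 · (1/57) = 3.
E[α(G)] ≥ n − E[|E(G)|] = 19 − 3 = 16.
Numerically: ≈ 16.00000.
(This is only a lower bound; the true E[α(G)] may be larger.)

E[α(G)] ≥ 16 ≈ 16.00000.


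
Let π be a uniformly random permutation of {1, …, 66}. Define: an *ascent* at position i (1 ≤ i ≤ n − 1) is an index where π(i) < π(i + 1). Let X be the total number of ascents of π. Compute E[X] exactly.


Write X = Σ X_I over i = 1, …, 65, with X_I the indicator of one ascent.
There are 65 indicators.
For each fixed i, the pair (π(i), π(i+1)) is a uniformly random ordered pair of distinct values from {1, …, 66}; by symmetry P[π(i) < π(i+1)] = 1/2.
By linearity: E[X] = 65 · (1/2) = (66 − 1) · (1/2) = 65/2 ≈ 32.50000.

E[X] = 65/2 = 32.50000.


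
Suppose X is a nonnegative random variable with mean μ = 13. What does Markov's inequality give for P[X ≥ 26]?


μ = E[X] = 13, a = 26.
Markov: P[X ≥ 26] ≤ μ/a = (13)/26 = 1/2.
Numerically: ≈ 0.50000.
(Since a = 26 > μ = 13.00000, the bound 1/2 is < 1 and informative.)

P[X ≥ 26] ≤ 1/2 ≈ 0.50000.


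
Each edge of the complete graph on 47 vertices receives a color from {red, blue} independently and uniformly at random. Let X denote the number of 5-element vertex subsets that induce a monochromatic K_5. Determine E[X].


Let X = Σ_S X_S over the C(47, 5) = 1533939 subsets S of size 5, where X_S = 1 if the K_5 on S is monochromatic.
For a fixed S, the K_5 on S has C(5, 2) = 10 edges. P[all 10 edges red] = (1/2)^10, and likewise for blue, so P[monochromatic] = 2·(1/2)^10 = 2^{1 − 10} = 1/512.
Summing: E[X] = C(47, 5) · 2^{1 − 10} = 1533939 · 1/512 = 1533939/512.
Numerically: E[X] ≈ 2995.97461.

E[X] = C(47,5)·2^(1−C(5,2)) = 1533939/512 ≈ 2995.97461.


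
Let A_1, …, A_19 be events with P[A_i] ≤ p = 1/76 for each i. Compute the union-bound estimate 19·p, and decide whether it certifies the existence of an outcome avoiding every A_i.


Union bound: P[∪_{i=1}^{19} A_i] ≤ Σ_i P[A_i] ≤ 19·p = 19·(1/76) = 1/4.
Numerically: 1/4 ≈ 0.25000.
Is 1/4 < 1? YES.
Since P[∪ A_i] ≤ 1/4 < 1, the complement has P[∩ A_i^c] ≥ 1 − 1/4 = 3/4 > 0, so some outcome avoids every A_i.

19·p = 1/4 ≈ 0.25000; existence CERTIFIED by the union bound.


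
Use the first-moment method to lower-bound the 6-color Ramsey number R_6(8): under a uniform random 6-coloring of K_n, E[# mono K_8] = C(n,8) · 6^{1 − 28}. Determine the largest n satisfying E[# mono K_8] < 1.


We need C(n, 8) · 6^{1 − 28} < 1, i.e. C(n, 8) < 6^{28 − 1} = 1023490369077469249536.
Check values of n near the boundary:
  n = 1589: C(1589, 8) = 990389025825605844438; 990389025825605844438 < 1023490369077469249536? YES
  n = 1590: C(1590, 8) = 995397314198933813310; 995397314198933813310 < 1023490369077469249536? YES
  n = 1591: C(1591, 8) = 1000427749141189953870; 1000427749141189953870 < 1023490369077469249536? YES
  n = 1592: C(1592, 8) = 1005480414540892933435; 1005480414540892933435 < 1023490369077469249536? YES
  n = 1593: C(1593, 8) = 1010555394551193970323; 1010555394551193970323 < 1023490369077469249536? YES
  n = 1594: C(1594, 8) = 1015652773590544255167; 1015652773590544255167 < 1023490369077469249536? YES
  n = 1595: C(1595, 8) = 1020772636343363633895; 1020772636343363633895 < 1023490369077469249536? YES
  n = 1596: C(1596, 8) = 1025915067760710553965; 1025915067760710553965 < 1023490369077469249536? NO
  n = 1597: C(1597, 8) = 1031080153060953275445; 1031080153060953275445 < 1023490369077469249536? NO
  n = 1598: C(1598, 8) = 1036267977730442348529; 1036267977730442348529 < 1023490369077469249536? NO
The largest n with C(n, 8) < 1023490369077469249536 is n = 1595 (where E[X] = 113419181815929292655/113721152119718805504 ≈ 0.997). Hence R_6(8) > 1595, i.e. R_6(8) ≥ 1596.

Largest n = 1595; hence R_6(8) > 1595.


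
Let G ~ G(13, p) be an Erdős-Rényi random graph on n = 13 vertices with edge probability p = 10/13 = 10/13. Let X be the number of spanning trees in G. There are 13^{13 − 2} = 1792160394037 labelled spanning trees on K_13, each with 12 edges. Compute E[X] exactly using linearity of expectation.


K_13 has 13^{13 − 2} = 1792160394037 labelled spanning trees.
For each such spanning tree H, let X_H = 1 if all 12 edges of H are present in G. Then P[X_H = 1] = p^{12} = (10/13)^{12} = 1000000000000/23298085122481.
Summing the indicators: E[X] = Σ_H E[X_H] = 1792160394037 · p^{12} = 1792160394037 · 1000000000000/23298085122481 = 1000000000000/13.
Numerically: E[X] ≈ 7.69e+10.

E[X] = 1792160394037 · (10/13)^{12} = 1000000000000/13 ≈ 7.69e+10.


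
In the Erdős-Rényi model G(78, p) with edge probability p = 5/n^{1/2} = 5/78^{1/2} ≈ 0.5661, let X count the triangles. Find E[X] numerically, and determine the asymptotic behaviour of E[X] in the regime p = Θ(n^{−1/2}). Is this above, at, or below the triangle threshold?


Number of potential triangles: C(78, 3) = 76076.
Each occurs with probability p³ ≈ (0.5661)³ ≈ 1.814547e-01.
By linearity: E[X] = C(78, 3)·p³ ≈ 76076 · 1.814547e-01 ≈ 13804.3442.
Since α = 1/2 < 1, p = c/n^{1/2} ≫ 1/n is above the triangle threshold p ~ 1/n. Asymptotically E[X] ~ (c³/6)·n^{3(1−α)} = (5³/6)·n^{1.5} → ∞; triangles are abundant w.h.p.

E[X] ≈ 13804.3442; in regime p = Θ(1/n^{1/2}) E[X] diverges (above the triangle threshold p ~ 1/n).


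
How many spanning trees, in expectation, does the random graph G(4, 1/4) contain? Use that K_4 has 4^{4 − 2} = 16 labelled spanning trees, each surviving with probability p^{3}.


K_4 has 4^{4 − 2} = 16 labelled spanning trees.
For each such spanning tree H, let X_H = 1 if all 3 edges of H are present in G. Then P[X_H = 1] = p^{3} = (1/4)^{3} = 1/64.
Summing the indicators: E[X] = Σ_H E[X_H] = 16 · p^{3} = 16 · 1/64 = 1/4.
Numerically: E[X] ≈ 0.25.

E[X] = 16 · (1/4)^{3} = 1/4 ≈ 0.25.


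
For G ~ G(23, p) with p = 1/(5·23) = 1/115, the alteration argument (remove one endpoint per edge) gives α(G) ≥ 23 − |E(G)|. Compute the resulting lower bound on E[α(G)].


E[|E(G)|] = C(23, 2)·p = 253 · (1/115) = 11/5.
E[α(G)] ≥ n − E[|E(G)|] = 23 − 11/5 = 104/5.
Numerically: ≈ 20.8000.
(This is only a lower bound; the true E[α(G)] may be larger.)

E[α(G)] ≥ 104/5 ≈ 20.8000.


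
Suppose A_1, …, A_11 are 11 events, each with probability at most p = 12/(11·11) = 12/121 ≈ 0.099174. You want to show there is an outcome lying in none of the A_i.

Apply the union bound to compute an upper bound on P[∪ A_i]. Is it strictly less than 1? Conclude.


Union bound: P[∪_{i=1}^{11} A_i] ≤ Σ_i P[A_i] ≤ 11·p = 11·(12/121) = 12/11.
Numerically: 12/11 ≈ 1.090909.
Is 12/11 < 1? NO.
Since the bound 12/11 is ≥ 1, the union bound is uninformative here; it does NOT by itself certify existence.

11·p = 12/11 ≈ 1.090909; existence NOT certified by the union bound.


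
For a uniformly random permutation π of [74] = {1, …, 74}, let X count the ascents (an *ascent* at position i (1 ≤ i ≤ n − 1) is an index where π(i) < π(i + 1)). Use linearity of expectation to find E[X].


Write X = Σ X_I over i = 1, …, 73, with X_I the indicator of one ascent.
There are 73 indicators.
For each fixed i, the pair (π(i), π(i+1)) is a uniformly random ordered pair of distinct values from {1, …, 74}; by symmetry P[π(i) < π(i+1)] = 1/2.
By linearity: E[X] = 73 · (1/2) = (74 − 1) · (1/2) = 73/2 ≈ 36.500.

E[X] = 73/2 = 36.500.


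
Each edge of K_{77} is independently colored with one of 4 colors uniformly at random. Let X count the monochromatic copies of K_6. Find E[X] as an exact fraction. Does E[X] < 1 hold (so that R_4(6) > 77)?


E[X] = C(77, 6) · 4^{1 − 15} = 237093780 · 4^{−14} = 237093780/268435456.
As a reduced fraction: E[X] = 59273445/67108864 ≈ 0.8832.
Is E[X] < 1? YES.
Since E[X] < 1, there exists a 4-coloring of K_{77} with no monochromatic K_6; hence R_4(6) > 77.

E[X] = 59273445/67108864 ≈ 0.8832; E[X] < 1, so R_4(6) > 77.


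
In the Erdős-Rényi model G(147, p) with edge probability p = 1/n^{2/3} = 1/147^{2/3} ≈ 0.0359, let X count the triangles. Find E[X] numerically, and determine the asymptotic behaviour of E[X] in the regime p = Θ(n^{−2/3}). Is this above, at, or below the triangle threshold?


Number of potential triangles: C(147, 3) = 518665.
Each occurs with probability p³ ≈ (0.0359)³ ≈ 4.62770e-05.
By linearity: E[X] = C(147, 3)·p³ ≈ 518665 · 4.62770e-05 ≈ 24.002.
Since α = 2/3 < 1, p = c/n^{2/3} ≫ 1/n is above the triangle threshold p ~ 1/n. Asymptotically E[X] ~ (c³/6)·n^{3(1−α)} = (1³/6)·n^{1} → ∞; triangles are abundant w.h.p.

E[X] ≈ 24.002; in regime p = Θ(1/n^{2/3}) E[X] diverges (above the triangle threshold p ~ 1/n).


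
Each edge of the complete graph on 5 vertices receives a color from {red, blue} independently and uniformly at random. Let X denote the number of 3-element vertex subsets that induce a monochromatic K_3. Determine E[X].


Let X = Σ_S X_S over the C(5, 3) = 10 subsets S of size 3, where X_S = 1 if the K_3 on S is monochromatic.
For a fixed S, the K_3 on S has C(3, 2) = 3 edges. P[all 3 edges red] = (1/2)^3, and likewise for blue, so P[monochromatic] = 2·(1/2)^3 = 2^{1 − 3} = 1/4.
By linearity of expectation: E[X] = C(5, 3) · 2^{1 − 3} = 10 · 1/4 = 5/2.
Numerically: E[X] ≈ 2.5000.

E[X] = C(5,3)·2^(1−C(3,2)) = 5/2 ≈ 2.5000.


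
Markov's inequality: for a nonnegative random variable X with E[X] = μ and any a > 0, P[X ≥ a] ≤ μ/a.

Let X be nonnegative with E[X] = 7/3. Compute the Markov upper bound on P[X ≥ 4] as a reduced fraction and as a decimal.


μ = E[X] = 7/3, a = 4.
Markov: P[X ≥ 4] ≤ μ/a = (7/3)/4 = 7/12.
Numerically: ≈ 0.583333.
(Since a = 4 > μ = 2.333333, the bound 7/12 is < 1 and informative.)

P[X ≥ 4] ≤ 7/12 ≈ 0.583333.


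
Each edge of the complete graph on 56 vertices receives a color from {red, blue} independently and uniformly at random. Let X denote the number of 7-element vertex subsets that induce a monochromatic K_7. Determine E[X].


Let X = Σ_S X_S over the C(56, 7) = 231917400 subsets S of size 7, where X_S = 1 if the K_7 on S is monochromatic.
For a fixed S, the K_7 on S has C(7, 2) = 21 edges. P[all 21 edges red] = (1/2)^21, and likewise for blue, so P[monochromatic] = 2·(1/2)^21 = 2^{1 − 21} = 1/1048576.
Summing: E[X] = C(56, 7) · 2^{1 − 21} = 231917400 · 1/1048576 = 28989675/131072.
Numerically: E[X] ≈ 221.17367.

E[X] = C(56,7)·2^(1−C(7,2)) = 28989675/131072 ≈ 221.17367.


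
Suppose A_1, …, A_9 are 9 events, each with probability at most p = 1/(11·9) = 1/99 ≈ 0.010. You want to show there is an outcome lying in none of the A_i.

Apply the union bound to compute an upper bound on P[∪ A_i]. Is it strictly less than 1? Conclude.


Union bound: P[∪_{i=1}^{9} A_i] ≤ Σ_i P[A_i] ≤ 9·p = 9·(1/99) = 1/11.
Numerically: 1/11 ≈ 0.091.
Is 1/11 < 1? YES.
Since P[∪ A_i] ≤ 1/11 < 1, the complement has P[∩ A_i^c] ≥ 1 − 1/11 = 10/11 > 0, so some outcome avoids every A_i.

9·p = 1/11 ≈ 0.091; existence CERTIFIED by the union bound.


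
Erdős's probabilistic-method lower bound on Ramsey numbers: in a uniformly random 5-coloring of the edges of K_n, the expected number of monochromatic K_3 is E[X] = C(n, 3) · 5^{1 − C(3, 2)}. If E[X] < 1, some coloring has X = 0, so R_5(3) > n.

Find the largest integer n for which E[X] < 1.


We need C(n, 3) · 5^{1 − 3} < 1, i.e. C(n, 3) < 5^{3 − 1} = 25.
Check values of n near the boundary:
  n = 5: C(5, 3) = 10; 10 < 25? YES
  n = 6: C(6, 3) = 20; 20 < 25? YES
  n = 7: C(7, 3) = 35; 35 < 25? NO
  n = 8: C(8, 3) = 56; 56 < 25? NO
  n = 9: C(9, 3) = 84; 84 < 25? NO
The largest n with C(n, 3) < 25 is n = 6 (where E[X] = 4/5 ≈ 0.8000000). Hence R_5(3) > 6, i.e. R_5(3) ≥ 7.

Largest n = 6; hence R_5(3) > 6.


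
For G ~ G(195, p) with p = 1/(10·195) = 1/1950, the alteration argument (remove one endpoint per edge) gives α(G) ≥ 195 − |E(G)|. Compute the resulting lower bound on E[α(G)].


E[|E(G)|] = C(195, 2)·p = 18915 · (1/1950) = 97/10.
E[α(G)] ≥ n − E[|E(G)|] = 195 − 97/10 = 1853/10.
Numerically: ≈ 185.30000.
(This is only a lower bound; the true E[α(G)] may be larger.)

E[α(G)] ≥ 1853/10 ≈ 185.30000.


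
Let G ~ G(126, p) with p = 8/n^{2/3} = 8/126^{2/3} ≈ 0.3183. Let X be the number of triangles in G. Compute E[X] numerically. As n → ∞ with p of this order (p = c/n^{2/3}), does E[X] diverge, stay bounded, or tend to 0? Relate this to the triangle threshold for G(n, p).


Number of potential triangles: C(126, 3) = 325500.
Each occurs with probability p³ ≈ (0.3183)³ ≈ 3.2249937e-02.
By linearity: E[X] = C(126, 3)·p³ ≈ 325500 · 3.2249937e-02 ≈ 10497.35450.
Since α = 2/3 < 1, p = c/n^{2/3} ≫ 1/n is above the triangle threshold p ~ 1/n. Asymptotically E[X] ~ (c³/6)·n^{3(1−α)} = (8³/6)·n^{1} → ∞; triangles are abundant w.h.p.

E[X] ≈ 10497.35450; in regime p = Θ(1/n^{2/3}) E[X] diverges (above the triangle threshold p ~ 1/n).


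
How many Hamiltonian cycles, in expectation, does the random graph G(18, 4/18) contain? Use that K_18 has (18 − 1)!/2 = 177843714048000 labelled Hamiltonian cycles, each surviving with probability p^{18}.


K_18 has (18 − 1)!/2 = 177843714048000 labelled Hamiltonian cycles.
For each such Hamiltonian cycle H, let X_H = 1 if all 18 edges of H are present in G. Then P[X_H = 1] = p^{18} = (2/9)^{18} = 262144/150094635296999121.
Summing the indicators: E[X] = Σ_H E[X_H] = 177843714048000 · p^{18} = 177843714048000 · 262144/150094635296999121 = 63951526166528000/205891132094649.
Numerically: E[X] ≈ 310.6.

E[X] = 177843714048000 · (2/9)^{18} = 63951526166528000/205891132094649 ≈ 310.6.


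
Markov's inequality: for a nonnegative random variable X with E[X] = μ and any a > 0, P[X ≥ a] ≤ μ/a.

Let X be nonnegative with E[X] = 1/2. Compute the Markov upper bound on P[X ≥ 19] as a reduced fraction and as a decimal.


μ = E[X] = 1/2, a = 19.
Markov: P[X ≥ 19] ≤ μ/a = (1/2)/19 = 1/38.
Numerically: ≈ 0.026316.
(Since a = 19 > μ = 0.500000, the bound 1/38 is < 1 and informative.)

P[X ≥ 19] ≤ 1/38 ≈ 0.026316.


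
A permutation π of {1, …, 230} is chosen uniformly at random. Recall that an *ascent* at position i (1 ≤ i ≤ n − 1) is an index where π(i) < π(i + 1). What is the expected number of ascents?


Write X = Σ X_I over i = 1, …, 229, with X_I the indicator of one ascent.
There are 229 indicators.
For each fixed i, the pair (π(i), π(i+1)) is a uniformly random ordered pair of distinct values from {1, …, 230}; by symmetry P[π(i) < π(i+1)] = 1/2.
By linearity: E[X] = 229 · (1/2) = (230 − 1) · (1/2) = 229/2 ≈ 114.500000.

E[X] = 229/2 = 114.500000.


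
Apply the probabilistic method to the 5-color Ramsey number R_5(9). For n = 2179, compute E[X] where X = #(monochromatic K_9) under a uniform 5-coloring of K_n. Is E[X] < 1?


E[X] = C(2179, 9) · 5^{1 − 36} = 3001701930880099538508560 · 5^{−35} = 3001701930880099538508560/2910383045673370361328125.
As a reduced fraction: E[X] = 600340386176019907701712/582076609134674072265625 ≈ 1.031.
Is E[X] < 1? NO.
Since E[X] ≥ 1, the first-moment bound is inconclusive at n = 2179; it does NOT by itself certify R_5(9) > 2179.

E[X] = 600340386176019907701712/582076609134674072265625 ≈ 1.031; E[X] ≥ 1; first-moment method inconclusive here.


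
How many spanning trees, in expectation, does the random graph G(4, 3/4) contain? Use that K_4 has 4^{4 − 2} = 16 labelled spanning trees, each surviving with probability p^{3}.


K_4 has 4^{4 − 2} = 16 labelled spanning trees.
For each such spanning tree H, let X_H = 1 if all 3 edges of H are present in G. Then P[X_H = 1] = p^{3} = (3/4)^{3} = 27/64.
By linearity of expectation: E[X] = Σ_H E[X_H] = 16 · p^{3} = 16 · 27/64 = 27/4.
Numerically: E[X] ≈ 6.75.

E[X] = 16 · (3/4)^{3} = 27/4 ≈ 6.75.


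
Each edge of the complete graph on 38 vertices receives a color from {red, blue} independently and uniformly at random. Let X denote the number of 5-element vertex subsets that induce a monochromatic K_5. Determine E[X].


Let X = Σ_S X_S over the C(38, 5) = 501942 subsets S of size 5, where X_S = 1 if the K_5 on S is monochromatic.
For a fixed S, the K_5 on S has C(5, 2) = 10 edges. P[all 10 edges red] = (1/2)^10, and likewise for blue, so P[monochromatic] = 2·(1/2)^10 = 2^{1 − 10} = 1/512.
Summing: E[X] = C(38, 5) · 2^{1 − 10} = 501942 · 1/512 = 250971/256.
Numerically: E[X] ≈ 980.355469.

E[X] = C(38,5)·2^(1−C(5,2)) = 250971/256 ≈ 980.355469.


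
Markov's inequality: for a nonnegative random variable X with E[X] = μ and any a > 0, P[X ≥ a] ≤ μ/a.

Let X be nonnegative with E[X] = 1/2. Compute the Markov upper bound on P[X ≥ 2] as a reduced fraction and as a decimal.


μ = E[X] = 1/2, a = 2.
Markov: P[X ≥ 2] ≤ μ/a = (1/2)/2 = 1/4.
Numerically: ≈ 0.250.
(Since a = 2 > μ = 0.500, the bound 1/4 is < 1 and informative.)

P[X ≥ 2] ≤ 1/4 ≈ 0.250.


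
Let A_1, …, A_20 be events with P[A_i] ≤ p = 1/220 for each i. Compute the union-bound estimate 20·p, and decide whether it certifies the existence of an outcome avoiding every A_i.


Union bound: P[∪_{i=1}^{20} A_i] ≤ Σ_i P[A_i] ≤ 20·p = 20·(1/220) = 1/11.
Numerically: 1/11 ≈ 0.091.
Is 1/11 < 1? YES.
Since P[∪ A_i] ≤ 1/11 < 1, the complement has P[∩ A_i^c] ≥ 1 − 1/11 = 10/11 > 0, so some outcome avoids every A_i.

20·p = 1/11 ≈ 0.091; existence CERTIFIED by the union bound.


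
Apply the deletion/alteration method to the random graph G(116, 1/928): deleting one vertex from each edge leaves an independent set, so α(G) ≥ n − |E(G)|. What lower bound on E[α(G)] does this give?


E[|E(G)|] = C(116, 2)·p = 6670 · (1/928) = 115/16.
E[α(G)] ≥ n − E[|E(G)|] = 116 − 115/16 = 1741/16.
Numerically: ≈ 108.8125.
(This is only a lower bound; the true E[α(G)] may be larger.)

E[α(G)] ≥ 1741/16 ≈ 108.8125.


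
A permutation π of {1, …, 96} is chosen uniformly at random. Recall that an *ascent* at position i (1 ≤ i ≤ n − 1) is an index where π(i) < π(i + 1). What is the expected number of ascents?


Write X = Σ X_I over i = 1, …, 95, with X_I the indicator of one ascent.
There are 95 indicators.
For each fixed i, the pair (π(i), π(i+1)) is a uniformly random ordered pair of distinct values from {1, …, 96}; by symmetry P[π(i) < π(i+1)] = 1/2.
By linearity: E[X] = 95 · (1/2) = (96 − 1) · (1/2) = 95/2 ≈ 47.5000.

E[X] = 95/2 = 47.5000.


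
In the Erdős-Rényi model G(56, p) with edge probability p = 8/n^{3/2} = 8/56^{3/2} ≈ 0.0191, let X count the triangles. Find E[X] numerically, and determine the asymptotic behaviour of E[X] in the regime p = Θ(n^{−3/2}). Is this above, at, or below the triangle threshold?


Number of potential triangles: C(56, 3) = 27720.
Each occurs with probability p³ ≈ (0.0191)³ ≈ 6.95703e-06.
By linearity: E[X] = C(56, 3)·p³ ≈ 27720 · 6.95703e-06 ≈ 0.193.
Since α = 3/2 > 1, p = c/n^{3/2} = o(1/n) is below the triangle threshold p ~ 1/n. Asymptotically E[X] ~ (c³/6)·n^{3(1−α)} = (8³/6)·n^{-1.5} → 0, so by Markov's inequality G has no triangles w.h.p.

E[X] ≈ 0.193; in regime p = Θ(1/n^{3/2}) E[X] tends to 0 (below the triangle threshold p ~ 1/n).


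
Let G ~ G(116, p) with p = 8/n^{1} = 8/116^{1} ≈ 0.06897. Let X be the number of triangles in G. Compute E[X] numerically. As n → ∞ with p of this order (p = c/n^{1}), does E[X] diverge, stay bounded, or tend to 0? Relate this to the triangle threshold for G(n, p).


Number of potential triangles: C(116, 3) = 253460.
Each occurs with probability p³ ≈ (0.06897)³ ≈ 3.280167e-04.
By linearity: E[X] = C(116, 3)·p³ ≈ 253460 · 3.280167e-04 ≈ 83.1391.
Here α = 1, so p = 8/n is exactly at the triangle threshold p ~ 1/n. Asymptotically E[X] → c³/6 = 8³/6 = 256/3 ≈ 85.3333, a bounded constant. In this regime the triangle count is asymptotically Poisson(c³/6).

E[X] ≈ 83.1391; in regime p = Θ(1/n^{1}) E[X] stays bounded (at the triangle threshold p ~ 1/n).


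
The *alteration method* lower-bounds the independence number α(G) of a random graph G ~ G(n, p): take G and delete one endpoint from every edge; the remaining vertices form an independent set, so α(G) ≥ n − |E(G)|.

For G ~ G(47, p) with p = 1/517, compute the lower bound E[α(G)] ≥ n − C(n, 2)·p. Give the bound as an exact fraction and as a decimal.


E[|E(G)|] = C(47, 2)·p = 1081 · (1/517) = 23/11.
E[α(G)] ≥ n − E[|E(G)|] = 47 − 23/11 = 494/11.
Numerically: ≈ 44.90909.
(This is only a lower bound; the true E[α(G)] may be larger.)

E[α(G)] ≥ 494/11 ≈ 44.90909.


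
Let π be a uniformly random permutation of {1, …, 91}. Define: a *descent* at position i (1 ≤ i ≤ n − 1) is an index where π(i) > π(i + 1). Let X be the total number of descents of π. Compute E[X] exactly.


Write X = Σ X_I over i = 1, …, 90, with X_I the indicator of one descent.
There are 90 indicators.
For each fixed i, the pair (π(i), π(i+1)) is a uniformly random ordered pair of distinct values from {1, …, 91}; by symmetry P[π(i) > π(i+1)] = 1/2.
By linearity: E[X] = 90 · (1/2) = (91 − 1) · (1/2) = 45 ≈ 45.00000.

E[X] = 45 = 45.00000.


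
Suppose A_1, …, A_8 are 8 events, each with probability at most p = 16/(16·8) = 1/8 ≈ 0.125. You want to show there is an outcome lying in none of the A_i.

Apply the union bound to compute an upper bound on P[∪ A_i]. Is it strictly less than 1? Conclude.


Union bound: P[∪_{i=1}^{8} A_i] ≤ Σ_i P[A_i] ≤ 8·p = 8·(1/8) = 1.
Numerically: 1 ≈ 1.000.
Is 1 < 1? NO.
Since the bound 1 is ≥ 1, the union bound is uninformative here; it does NOT by itself certify existence.

8·p = 1 ≈ 1.000; existence NOT certified by the union bound.


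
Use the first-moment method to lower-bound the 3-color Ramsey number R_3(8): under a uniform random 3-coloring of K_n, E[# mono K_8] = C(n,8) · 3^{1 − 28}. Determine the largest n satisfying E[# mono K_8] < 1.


We need C(n, 8) · 3^{1 − 28} < 1, i.e. C(n, 8) < 3^{28 − 1} = 7625597484987.
Check values of n near the boundary:
  n = 155: C(155, 8) = 6876747915675; 6876747915675 < 7625597484987? YES
  n = 156: C(156, 8) = 7248464019225; 7248464019225 < 7625597484987? YES
  n = 157: C(157, 8) = 7637643295425; 7637643295425 < 7625597484987? NO
  n = 158: C(158, 8) = 8044984271181; 8044984271181 < 7625597484987? NO
The largest n with C(n, 8) < 7625597484987 is n = 156 (where E[X] = 805384891025/847288609443 ≈ 0.951). Hence R_3(8) > 156, i.e. R_3(8) ≥ 157.

Largest n = 156; hence R_3(8) > 156.


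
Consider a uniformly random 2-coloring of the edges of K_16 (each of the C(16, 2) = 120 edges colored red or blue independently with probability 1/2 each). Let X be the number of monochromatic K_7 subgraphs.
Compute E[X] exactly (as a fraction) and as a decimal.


Let X = Σ_S X_S over the C(16, 7) = 11440 subsets S of size 7, where X_S = 1 if the K_7 on S is monochromatic.
For a fixed S, the K_7 on S has C(7, 2) = 21 edges. P[all 21 edges red] = (1/2)^21, and likewise for blue, so P[monochromatic] = 2·(1/2)^21 = 2^{1 − 21} = 1/1048576.
Summing: E[X] = C(16, 7) · 2^{1 − 21} = 11440 · 1/1048576 = 715/65536.
Numerically: E[X] ≈ 0.011.

E[X] = C(16,7)·2^(1−C(7,2)) = 715/65536 ≈ 0.011.


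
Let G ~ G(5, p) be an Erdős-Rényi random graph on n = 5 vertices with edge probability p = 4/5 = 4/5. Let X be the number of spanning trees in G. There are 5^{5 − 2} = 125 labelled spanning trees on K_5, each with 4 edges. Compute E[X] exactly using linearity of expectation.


K_5 has 5^{5 − 2} = 125 labelled spanning trees.
For each such spanning tree H, let X_H = 1 if all 4 edges of H are present in G. Then P[X_H = 1] = p^{4} = (4/5)^{4} = 256/625.
By linearity: E[X] = Σ_H E[X_H] = 125 · p^{4} = 125 · 256/625 = 256/5.
Numerically: E[X] ≈ 51.2.

E[X] = 125 · (4/5)^{4} = 256/5 ≈ 51.2.


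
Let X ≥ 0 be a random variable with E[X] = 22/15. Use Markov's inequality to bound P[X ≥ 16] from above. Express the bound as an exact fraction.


μ = E[X] = 22/15, a = 16.
Markov: P[X ≥ 16] ≤ μ/a = (22/15)/16 = 11/120.
Numerically: ≈ 0.091667.
(Since a = 16 > μ = 1.466667, the bound 11/120 is < 1 and informative.)

P[X ≥ 16] ≤ 11/120 ≈ 0.091667.


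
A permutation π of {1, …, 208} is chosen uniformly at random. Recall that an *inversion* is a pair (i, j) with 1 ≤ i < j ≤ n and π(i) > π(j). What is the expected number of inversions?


Write X = Σ X_I over the C(208, 2) = 21528 pairs i < j, with X_I the indicator of one inversion.
There are 21528 indicators.
For each fixed pair i < j, the values π(i) and π(j) are two distinct elements of {1, …, 208} in uniformly random order; by symmetry P[π(i) > π(j)] = 1/2.
By linearity: E[X] = 21528 · (1/2) = C(208, 2) · (1/2) = 21528/2 = 10764 ≈ 10764.000.

E[X] = 10764 = 10764.000.
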